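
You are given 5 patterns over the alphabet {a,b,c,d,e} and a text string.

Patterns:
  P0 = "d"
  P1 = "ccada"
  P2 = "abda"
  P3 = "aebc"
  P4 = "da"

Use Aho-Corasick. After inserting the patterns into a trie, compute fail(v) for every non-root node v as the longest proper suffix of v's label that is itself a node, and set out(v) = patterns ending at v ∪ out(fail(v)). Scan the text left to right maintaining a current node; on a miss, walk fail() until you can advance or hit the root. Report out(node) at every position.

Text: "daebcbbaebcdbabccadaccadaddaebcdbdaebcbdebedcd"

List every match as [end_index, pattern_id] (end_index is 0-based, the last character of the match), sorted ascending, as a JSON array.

Construct AC machine:
Trie nodes:
  0='ε' goto a→7 c→2 d→1
  1='d' goto a→14  ←P0
  2='c' goto c→3
  3='cc' goto a→4
  4='cca' goto d→5
  5='ccad' goto a→6
  6='ccada' goto ·  ←P1
  7='a' goto b→8 e→11
  8='ab' goto d→9
  9='abd' goto a→10
  10='abda' goto ·  ←P2
  11='ae' goto b→12
  12='aeb' goto c→13
  13='aebc' goto ·  ←P3
  14='da' goto ·  ←P4

BFS fail/out derivation:
  fail(1) 'd': from fail(0)=0 chase 'd': 0 ⇒ 0;  out={0}∪out(0)={0}
  fail(2) 'c': from fail(0)=0 chase 'c': 0 ⇒ 0;  out=∅∪out(0)=∅
  fail(7) 'a': from fail(0)=0 chase 'a': 0 ⇒ 0;  out=∅∪out(0)=∅
  fail(3) 'cc': from fail(2)=0 chase 'c': 0 ⇒ 2;  out=∅∪out(2)=∅
  fail(8) 'ab': from fail(7)=0 chase 'b': 0 ⇒ 0;  out=∅∪out(0)=∅
  fail(11) 'ae': from fail(7)=0 chase 'e': 0 ⇒ 0;  out=∅∪out(0)=∅
  fail(14) 'da': from fail(1)=0 chase 'a': 0 ⇒ 7;  out={4}∪out(7)={4}
  fail(4) 'cca': from fail(3)=2 chase 'a': 2→0 ⇒ 7;  out=∅∪out(7)=∅
  fail(9) 'abd': from fail(8)=0 chase 'd': 0 ⇒ 1;  out=∅∪out(1)={0}
  fail(12) 'aeb': from fail(11)=0 chase 'b': 0 ⇒ 0;  out=∅∪out(0)=∅
  fail(5) 'ccad': from fail(4)=7 chase 'd': 7→0 ⇒ 1;  out=∅∪out(1)={0}
  fail(10) 'abda': from fail(9)=1 chase 'a': 1 ⇒ 14;  out={2}∪out(14)={2,4}
  fail(13) 'aebc': from fail(12)=0 chase 'c': 0 ⇒ 2;  out={3}∪out(2)={3}
  fail(6) 'ccada': from fail(5)=1 chase 'a': 1 ⇒ 14;  out={1}∪out(14)={1,4}

Text stream:
i=0 'd': node 0→1  emit P0@[0:0]
i=1 'a': node 1→14  emit P4@[0:1]
i=2 'e': node 14→11 (via fail)
i=3 'b': node 11→12
i=4 'c': node 12→13  emit P3@[1:4]
i=5 'b': node 13→0 (via fail)
i=6 'b': node 0→0
i=7 'a': node 0→7
i=8 'e': node 7→11
i=9 'b': node 11→12
i=10 'c': node 12→13  emit P3@[7:10]
i=11 'd': node 13→1 (via fail)  emit P0@[11:11]
i=12 'b': node 1→0 (via fail)
i=13 'a': node 0→7
i=14 'b': node 7→8
i=15 'c': node 8→2 (via fail)
i=16 'c': node 2→3
i=17 'a': node 3→4
i=18 'd': node 4→5  emit P0@[18:18]
i=19 'a': node 5→6  emit P1@[15:19],P4@[18:19]
i=20 'c': node 6→2 (via fail)
i=21 'c': node 2→3
i=22 'a': node 3→4
i=23 'd': node 4→5  emit P0@[23:23]
i=24 'a': node 5→6  emit P1@[20:24],P4@[23:24]
i=25 'd': node 6→1 (via fail)  emit P0@[25:25]
i=26 'd': node 1→1 (via fail)  emit P0@[26:26]
i=27 'a': node 1→14  emit P4@[26:27]
i=28 'e': node 14→11 (via fail)
i=29 'b': node 11→12
i=30 'c': node 12→13  emit P3@[27:30]
i=31 'd': node 13→1 (via fail)  emit P0@[31:31]
i=32 'b': node 1→0 (via fail)
i=33 'd': node 0→1  emit P0@[33:33]
i=34 'a': node 1→14  emit P4@[33:34]
i=35 'e': node 14→11 (via fail)
i=36 'b': node 11→12
i=37 'c': node 12→13  emit P3@[34:37]
i=38 'b': node 13→0 (via fail)
i=39 'd': node 0→1  emit P0@[39:39]
i=40 'e': node 1→0 (via fail)
i=41 'b': node 0→0
i=42 'e': node 0→0
i=43 'd': node 0→1  emit P0@[43:43]
i=44 'c': node 1→2 (via fail)
i=45 'd': node 2→1 (via fail)  emit P0@[45:45]

All matches (sorted): [[0,0],[1,4],[4,3],[10,3],[11,0],[18,0],[19,1],[19,4],[23,0],[24,1],[24,4],[25,0],[26,0],[27,4],[30,3],[31,0],[33,0],[34,4],[37,3],[39,0],[43,0],[45,0]]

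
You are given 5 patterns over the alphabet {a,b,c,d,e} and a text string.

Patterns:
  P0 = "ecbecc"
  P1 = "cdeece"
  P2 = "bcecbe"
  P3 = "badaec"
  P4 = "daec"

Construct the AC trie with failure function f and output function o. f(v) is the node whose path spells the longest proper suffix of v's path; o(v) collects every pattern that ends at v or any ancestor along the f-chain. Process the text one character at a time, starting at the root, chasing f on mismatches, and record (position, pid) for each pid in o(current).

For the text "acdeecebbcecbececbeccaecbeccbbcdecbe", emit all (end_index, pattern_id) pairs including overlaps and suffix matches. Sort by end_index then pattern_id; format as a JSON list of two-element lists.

Build:
Trie (insert patterns):
  0='ε' goto b→13 c→7 d→24 e→1
  1='e' goto c→2
  2='ec' goto b→3
  3='ecb' goto e→4
  4='ecbe' goto c→5
  5='ecbec' goto c→6
  6='ecbecc' goto ·  ←P0
  7='c' goto d→8
  8='cd' goto e→9
  9='cde' goto e→10
  10='cdee' goto c→11
  11='cdeec' goto e→12
  12='cdeece' goto ·  ←P1
  13='b' goto a→19 c→14
  14='bc' goto e→15
  15='bce' goto c→16
  16='bcec' goto b→17
  17='bcecb' goto e→18
  18='bcecbe' goto ·  ←P2
  19='ba' goto d→20
  20='bad' goto a→21
  21='bada' goto e→22
  22='badae' goto c→23
  23='badaec' goto ·  ←P3
  24='d' goto a→25
  25='da' goto e→26
  26='dae' goto c→27
  27='daec' goto ·  ←P4

BFS fail/out derivation:
  n1('e'): parent n0 fail=0; on 'e' 0 → fail=0;  out ∅∪∅=∅
  n7('c'): parent n0 fail=0; on 'c' 0 → fail=0;  out ∅∪∅=∅
  n13('b'): parent n0 fail=0; on 'b' 0 → fail=0;  out ∅∪∅=∅
  n24('d'): parent n0 fail=0; on 'd' 0 → fail=0;  out ∅∪∅=∅
  n2('ec'): parent n1 fail=0; on 'c' 0 → fail=7;  out ∅∪∅=∅
  n8('cd'): parent n7 fail=0; on 'd' 0 → fail=24;  out ∅∪∅=∅
  n14('bc'): parent n13 fail=0; on 'c' 0 → fail=7;  out ∅∪∅=∅
  n19('ba'): parent n13 fail=0; on 'a' 0 → fail=0;  out ∅∪∅=∅
  n25('da'): parent n24 fail=0; on 'a' 0 → fail=0;  out ∅∪∅=∅
  n3('ecb'): parent n2 fail=7; on 'b' 7→0 → fail=13;  out ∅∪∅=∅
  n9('cde'): parent n8 fail=24; on 'e' 24→0 → fail=1;  out ∅∪∅=∅
  n15('bce'): parent n14 fail=7; on 'e' 7→0 → fail=1;  out ∅∪∅=∅
  n20('bad'): parent n19 fail=0; on 'd' 0 → fail=24;  out ∅∪∅=∅
  n26('dae'): parent n25 fail=0; on 'e' 0 → fail=1;  out ∅∪∅=∅
  n4('ecbe'): parent n3 fail=13; on 'e' 13→0 → fail=1;  out ∅∪∅=∅
  n10('cdee'): parent n9 fail=1; on 'e' 1→0 → fail=1;  out ∅∪∅=∅
  n16('bcec'): parent n15 fail=1; on 'c' 1 → fail=2;  out ∅∪∅=∅
  n21('bada'): parent n20 fail=24; on 'a' 24 → fail=25;  out ∅∪∅=∅
  n27('daec'): parent n26 fail=1; on 'c' 1 → fail=2;  out {4}∪∅={4}
  n5('ecbec'): parent n4 fail=1; on 'c' 1 → fail=2;  out ∅∪∅=∅
  n11('cdeec'): parent n10 fail=1; on 'c' 1 → fail=2;  out ∅∪∅=∅
  n17('bcecb'): parent n16 fail=2; on 'b' 2 → fail=3;  out ∅∪∅=∅
  n22('badae'): parent n21 fail=25; on 'e' 25 → fail=26;  out ∅∪∅=∅
  n6('ecbecc'): parent n5 fail=2; on 'c' 2→7→0 → fail=7;  out {0}∪∅={0}
  n12('cdeece'): parent n11 fail=2; on 'e' 2→7→0 → fail=1;  out {1}∪∅={1}
  n18('bcecbe'): parent n17 fail=3; on 'e' 3 → fail=4;  out {2}∪∅={2}
  n23('badaec'): parent n22 fail=26; on 'c' 26 → fail=27;  out {3}∪{4}={3,4}

Scan:
[0] read 'a'  n0⇒n0
[1] read 'c'  n0⇒n7
[2] read 'd'  n7⇒n8
[3] read 'e'  n8⇒n9
[4] read 'e'  n9⇒n10
[5] read 'c'  n10⇒n11
[6] read 'e'  n11⇒n12  ** P1@[1:6]
[7] read 'b'  n12⇒n13 ·f
[8] read 'b'  n13⇒n13 ·f
[9] read 'c'  n13⇒n14
[10] read 'e'  n14⇒n15
[11] read 'c'  n15⇒n16
[12] read 'b'  n16⇒n17
[13] read 'e'  n17⇒n18  ** P2@[8:13]
[14] read 'c'  n18⇒n5 ·f
[15] read 'e'  n5⇒n1 ·f
[16] read 'c'  n1⇒n2
[17] read 'b'  n2⇒n3
[18] read 'e'  n3⇒n4
[19] read 'c'  n4⇒n5
[20] read 'c'  n5⇒n6  ** P0@[15:20]
[21] read 'a'  n6⇒n0 ·f
[22] read 'e'  n0⇒n1
[23] read 'c'  n1⇒n2
[24] read 'b'  n2⇒n3
[25] read 'e'  n3⇒n4
[26] read 'c'  n4⇒n5
[27] read 'c'  n5⇒n6  ** P0@[22:27]
[28] read 'b'  n6⇒n13 ·f
[29] read 'b'  n13⇒n13 ·f
[30] read 'c'  n13⇒n14
[31] read 'd'  n14⇒n8 ·f
[32] read 'e'  n8⇒n9
[33] read 'c'  n9⇒n2 ·f
[34] read 'b'  n2⇒n3
[35] read 'e'  n3⇒n4

All matches (sorted): [[6,1],[13,2],[20,0],[27,0]]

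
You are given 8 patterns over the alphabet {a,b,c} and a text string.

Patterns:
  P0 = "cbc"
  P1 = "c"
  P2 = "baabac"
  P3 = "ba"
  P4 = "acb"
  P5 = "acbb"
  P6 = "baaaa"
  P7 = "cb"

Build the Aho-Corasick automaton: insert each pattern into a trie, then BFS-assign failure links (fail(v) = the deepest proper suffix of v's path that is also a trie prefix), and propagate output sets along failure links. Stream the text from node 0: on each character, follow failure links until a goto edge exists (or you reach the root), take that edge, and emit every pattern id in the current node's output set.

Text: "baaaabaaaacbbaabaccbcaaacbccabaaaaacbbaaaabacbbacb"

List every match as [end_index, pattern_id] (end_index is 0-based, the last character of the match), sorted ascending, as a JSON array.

Build:
Trie (insert patterns):
  0='ε' goto a→10 b→4 c→1
  1='c' goto b→2  ←P1
  2='cb' goto c→3  ←P7
  3='cbc' goto ·  ←P0
  4='b' goto a→5
  5='ba' goto a→6  ←P3
  6='baa' goto a→14 b→7
  7='baab' goto a→8
  8='baaba' goto c→9
  9='baabac' goto ·  ←P2
  10='a' goto c→11
  11='ac' goto b→12
  12='acb' goto b→13  ←P4
  13='acbb' goto ·  ←P5
  14='baaa' goto a→15
  15='baaaa' goto ·  ←P6

Failure links (BFS by depth):
  n1('c'): parent n0 fail=0; on 'c' 0 → fail=0;  out {1}∪∅={1}
  n4('b'): parent n0 fail=0; on 'b' 0 → fail=0;  out ∅∪∅=∅
  n10('a'): parent n0 fail=0; on 'a' 0 → fail=0;  out ∅∪∅=∅
  n2('cb'): parent n1 fail=0; on 'b' 0 → fail=4;  out {7}∪∅={7}
  n5('ba'): parent n4 fail=0; on 'a' 0 → fail=10;  out {3}∪∅={3}
  n11('ac'): parent n10 fail=0; on 'c' 0 → fail=1;  out ∅∪{1}={1}
  n3('cbc'): parent n2 fail=4; on 'c' 4→0 → fail=1;  out {0}∪{1}={0,1}
  n6('baa'): parent n5 fail=10; on 'a' 10→0 → fail=10;  out ∅∪∅=∅
  n12('acb'): parent n11 fail=1; on 'b' 1 → fail=2;  out {4}∪{7}={4,7}
  n7('baab'): parent n6 fail=10; on 'b' 10→0 → fail=4;  out ∅∪∅=∅
  n13('acbb'): parent n12 fail=2; on 'b' 2→4→0 → fail=4;  out {5}∪∅={5}
  n14('baaa'): parent n6 fail=10; on 'a' 10→0 → fail=10;  out ∅∪∅=∅
  n8('baaba'): parent n7 fail=4; on 'a' 4 → fail=5;  out ∅∪{3}={3}
  n15('baaaa'): parent n14 fail=10; on 'a' 10→0 → fail=10;  out {6}∪∅={6}
  n9('baabac'): parent n8 fail=5; on 'c' 5→10 → fail=11;  out {2}∪{1}={1,2}

Scan:
[0] read 'b'  n0⇒n4
[1] read 'a'  n4⇒n5  ** P3@[0:1]
[2] read 'a'  n5⇒n6
[3] read 'a'  n6⇒n14
[4] read 'a'  n14⇒n15  ** P6@[0:4]
[5] read 'b'  n15⇒n4 (fail-walked)
[6] read 'a'  n4⇒n5  ** P3@[5:6]
[7] read 'a'  n5⇒n6
[8] read 'a'  n6⇒n14
[9] read 'a'  n14⇒n15  ** P6@[5:9]
[10] read 'c'  n15⇒n11 (fail-walked)  ** P1@[10:10]
[11] read 'b'  n11⇒n12  ** P4@[9:11],P7@[10:11]
[12] read 'b'  n12⇒n13  ** P5@[9:12]
[13] read 'a'  n13⇒n5 (fail-walked)  ** P3@[12:13]
[14] read 'a'  n5⇒n6
[15] read 'b'  n6⇒n7
[16] read 'a'  n7⇒n8  ** P3@[15:16]
[17] read 'c'  n8⇒n9  ** P1@[17:17],P2@[12:17]
[18] read 'c'  n9⇒n1 (fail-walked)  ** P1@[18:18]
[19] read 'b'  n1⇒n2  ** P7@[18:19]
[20] read 'c'  n2⇒n3  ** P0@[18:20],P1@[20:20]
[21] read 'a'  n3⇒n10 (fail-walked)
[22] read 'a'  n10⇒n10 (fail-walked)
[23] read 'a'  n10⇒n10 (fail-walked)
[24] read 'c'  n10⇒n11  ** P1@[24:24]
[25] read 'b'  n11⇒n12  ** P4@[23:25],P7@[24:25]
[26] read 'c'  n12⇒n3 (fail-walked)  ** P0@[24:26],P1@[26:26]
[27] read 'c'  n3⇒n1 (fail-walked)  ** P1@[27:27]
[28] read 'a'  n1⇒n10 (fail-walked)
[29] read 'b'  n10⇒n4 (fail-walked)
[30] read 'a'  n4⇒n5  ** P3@[29:30]
[31] read 'a'  n5⇒n6
[32] read 'a'  n6⇒n14
[33] read 'a'  n14⇒n15  ** P6@[29:33]
[34] read 'a'  n15⇒n10 (fail-walked)
[35] read 'c'  n10⇒n11  ** P1@[35:35]
[36] read 'b'  n11⇒n12  ** P4@[34:36],P7@[35:36]
[37] read 'b'  n12⇒n13  ** P5@[34:37]
[38] read 'a'  n13⇒n5 (fail-walked)  ** P3@[37:38]
[39] read 'a'  n5⇒n6
[40] read 'a'  n6⇒n14
[41] read 'a'  n14⇒n15  ** P6@[37:41]
[42] read 'b'  n15⇒n4 (fail-walked)
[43] read 'a'  n4⇒n5  ** P3@[42:43]
[44] read 'c'  n5⇒n11 (fail-walked)  ** P1@[44:44]
[45] read 'b'  n11⇒n12  ** P4@[43:45],P7@[44:45]
[46] read 'b'  n12⇒n13  ** P5@[43:46]
[47] read 'a'  n13⇒n5 (fail-walked)  ** P3@[46:47]
[48] read 'c'  n5⇒n11 (fail-walked)  ** P1@[48:48]
[49] read 'b'  n11⇒n12  ** P4@[47:49],P7@[48:49]

Matches: [[1,3],[4,6],[6,3],[9,6],[10,1],[11,4],[11,7],[12,5],[13,3],[16,3],[17,1],[17,2],[18,1],[19,7],[20,0],[20,1],[24,1],[25,4],[25,7],[26,0],[26,1],[27,1],[30,3],[33,6],[35,1],[36,4],[36,7],[37,5],[38,3],[41,6],[43,3],[44,1],[45,4],[45,7],[46,5],[47,3],[48,1],[49,4],[49,7]]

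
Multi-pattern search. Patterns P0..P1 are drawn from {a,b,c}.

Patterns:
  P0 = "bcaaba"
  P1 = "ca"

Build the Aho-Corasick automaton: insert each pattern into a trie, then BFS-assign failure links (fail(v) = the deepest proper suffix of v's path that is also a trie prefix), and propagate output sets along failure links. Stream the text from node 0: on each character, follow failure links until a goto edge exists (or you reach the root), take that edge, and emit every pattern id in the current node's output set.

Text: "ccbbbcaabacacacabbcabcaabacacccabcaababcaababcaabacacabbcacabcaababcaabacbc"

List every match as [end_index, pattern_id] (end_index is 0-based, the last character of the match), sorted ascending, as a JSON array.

Build automaton:
Trie (insert patterns):
  0='ε' goto b→1 c→7
  1='b' goto c→2
  2='bc' goto a→3
  3='bca' goto a→4
  4='bcaa' goto b→5
  5='bcaab' goto a→6
  6='bcaaba' goto ·  ←P0
  7='c' goto a→8
  8='ca' goto ·  ←P1

Failure links (BFS by depth):
  n1('b'): parent n0 fail=0; on 'b' 0 → fail=0;  out ∅∪∅=∅
  n7('c'): parent n0 fail=0; on 'c' 0 → fail=0;  out ∅∪∅=∅
  n2('bc'): parent n1 fail=0; on 'c' 0 → fail=7;  out ∅∪∅=∅
  n8('ca'): parent n7 fail=0; on 'a' 0 → fail=0;  out {1}∪∅={1}
  n3('bca'): parent n2 fail=7; on 'a' 7 → fail=8;  out ∅∪{1}={1}
  n4('bcaa'): parent n3 fail=8; on 'a' 8→0 → fail=0;  out ∅∪∅=∅
  n5('bcaab'): parent n4 fail=0; on 'b' 0 → fail=1;  out ∅∪∅=∅
  n6('bcaaba'): parent n5 fail=1; on 'a' 1→0 → fail=0;  out {0}∪∅={0}

Run:
i=0 'c': node 0→7
i=1 'c': node 7→7 ·f
i=2 'b': node 7→1 ·f
i=3 'b': node 1→1 ·f
i=4 'b': node 1→1 ·f
i=5 'c': node 1→2
i=6 'a': node 2→3  emit P1@[5:6]
i=7 'a': node 3→4
i=8 'b': node 4→5
i=9 'a': node 5→6  emit P0@[4:9]
i=10 'c': node 6→7 ·f
i=11 'a': node 7→8  emit P1@[10:11]
i=12 'c': node 8→7 ·f
i=13 'a': node 7→8  emit P1@[12:13]
i=14 'c': node 8→7 ·f
i=15 'a': node 7→8  emit P1@[14:15]
i=16 'b': node 8→1 ·f
i=17 'b': node 1→1 ·f
i=18 'c': node 1→2
i=19 'a': node 2→3  emit P1@[18:19]
i=20 'b': node 3→1 ·f
i=21 'c': node 1→2
i=22 'a': node 2→3  emit P1@[21:22]
i=23 'a': node 3→4
i=24 'b': node 4→5
i=25 'a': node 5→6  emit P0@[20:25]
i=26 'c': node 6→7 ·f
i=27 'a': node 7→8  emit P1@[26:27]
i=28 'c': node 8→7 ·f
i=29 'c': node 7→7 ·f
i=30 'c': node 7→7 ·f
i=31 'a': node 7→8  emit P1@[30:31]
i=32 'b': node 8→1 ·f
i=33 'c': node 1→2
i=34 'a': node 2→3  emit P1@[33:34]
i=35 'a': node 3→4
i=36 'b': node 4→5
i=37 'a': node 5→6  emit P0@[32:37]
i=38 'b': node 6→1 ·f
i=39 'c': node 1→2
i=40 'a': node 2→3  emit P1@[39:40]
i=41 'a': node 3→4
i=42 'b': node 4→5
i=43 'a': node 5→6  emit P0@[38:43]
i=44 'b': node 6→1 ·f
i=45 'c': node 1→2
i=46 'a': node 2→3  emit P1@[45:46]
i=47 'a': node 3→4
i=48 'b': node 4→5
i=49 'a': node 5→6  emit P0@[44:49]
i=50 'c': node 6→7 ·f
i=51 'a': node 7→8  emit P1@[50:51]
i=52 'c': node 8→7 ·f
i=53 'a': node 7→8  emit P1@[52:53]
i=54 'b': node 8→1 ·f
i=55 'b': node 1→1 ·f
i=56 'c': node 1→2
i=57 'a': node 2→3  emit P1@[56:57]
i=58 'c': node 3→7 ·f
i=59 'a': node 7→8  emit P1@[58:59]
i=60 'b': node 8→1 ·f
i=61 'c': node 1→2
i=62 'a': node 2→3  emit P1@[61:62]
i=63 'a': node 3→4
i=64 'b': node 4→5
i=65 'a': node 5→6  emit P0@[60:65]
i=66 'b': node 6→1 ·f
i=67 'c': node 1→2
i=68 'a': node 2→3  emit P1@[67:68]
i=69 'a': node 3→4
i=70 'b': node 4→5
i=71 'a': node 5→6  emit P0@[66:71]
i=72 'c': node 6→7 ·f
i=73 'b': node 7→1 ·f
i=74 'c': node 1→2

Matches: [[6,1],[9,0],[11,1],[13,1],[15,1],[19,1],[22,1],[25,0],[27,1],[31,1],[34,1],[37,0],[40,1],[43,0],[46,1],[49,0],[51,1],[53,1],[57,1],[59,1],[62,1],[65,0],[68,1],[71,0]]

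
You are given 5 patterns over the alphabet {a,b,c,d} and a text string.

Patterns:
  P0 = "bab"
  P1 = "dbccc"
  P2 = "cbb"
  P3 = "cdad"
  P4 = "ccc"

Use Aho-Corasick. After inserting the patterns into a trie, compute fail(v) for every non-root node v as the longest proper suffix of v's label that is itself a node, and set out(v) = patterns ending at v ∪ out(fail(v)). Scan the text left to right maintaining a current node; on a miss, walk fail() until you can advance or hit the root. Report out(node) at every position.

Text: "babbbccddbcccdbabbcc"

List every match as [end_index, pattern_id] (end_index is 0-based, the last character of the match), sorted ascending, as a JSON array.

Build:
Trie (insert patterns):
  0='ε' goto b→1 c→9 d→4
  1='b' goto a→2
  2='ba' goto b→3
  3='bab' goto ·  ←P0
  4='d' goto b→5
  5='db' goto c→6
  6='dbc' goto c→7
  7='dbcc' goto c→8
  8='dbccc' goto ·  ←P1
  9='c' goto b→10 c→15 d→12
  10='cb' goto b→11
  11='cbb' goto ·  ←P2
  12='cd' goto a→13
  13='cda' goto d→14
  14='cdad' goto ·  ←P3
  15='cc' goto c→16
  16='ccc' goto ·  ←P4

Failure links (BFS by depth):
  fail(1) 'b': from fail(0)=0 chase 'b': 0 ⇒ 0;  out=∅∪out(0)=∅
  fail(4) 'd': from fail(0)=0 chase 'd': 0 ⇒ 0;  out=∅∪out(0)=∅
  fail(9) 'c': from fail(0)=0 chase 'c': 0 ⇒ 0;  out=∅∪out(0)=∅
  fail(2) 'ba': from fail(1)=0 chase 'a': 0 ⇒ 0;  out=∅∪out(0)=∅
  fail(5) 'db': from fail(4)=0 chase 'b': 0 ⇒ 1;  out=∅∪out(1)=∅
  fail(10) 'cb': from fail(9)=0 chase 'b': 0 ⇒ 1;  out=∅∪out(1)=∅
  fail(12) 'cd': from fail(9)=0 chase 'd': 0 ⇒ 4;  out=∅∪out(4)=∅
  fail(15) 'cc': from fail(9)=0 chase 'c': 0 ⇒ 9;  out=∅∪out(9)=∅
  fail(3) 'bab': from fail(2)=0 chase 'b': 0 ⇒ 1;  out={0}∪out(1)={0}
  fail(6) 'dbc': from fail(5)=1 chase 'c': 1→0 ⇒ 9;  out=∅∪out(9)=∅
  fail(11) 'cbb': from fail(10)=1 chase 'b': 1→0 ⇒ 1;  out={2}∪out(1)={2}
  fail(13) 'cda': from fail(12)=4 chase 'a': 4→0 ⇒ 0;  out=∅∪out(0)=∅
  fail(16) 'ccc': from fail(15)=9 chase 'c': 9 ⇒ 15;  out={4}∪out(15)={4}
  fail(7) 'dbcc': from fail(6)=9 chase 'c': 9 ⇒ 15;  out=∅∪out(15)=∅
  fail(14) 'cdad': from fail(13)=0 chase 'd': 0 ⇒ 4;  out={3}∪out(4)={3}
  fail(8) 'dbccc': from fail(7)=15 chase 'c': 15 ⇒ 16;  out={1}∪out(16)={1,4}

Text stream:
[0] read 'b'  n0⇒n1
[1] read 'a'  n1⇒n2
[2] read 'b'  n2⇒n3  → match P0@[0:2]
[3] read 'b'  n3⇒n1 (via fail)
[4] read 'b'  n1⇒n1 (via fail)
[5] read 'c'  n1⇒n9 (via fail)
[6] read 'c'  n9⇒n15
[7] read 'd'  n15⇒n12 (via fail)
[8] read 'd'  n12⇒n4 (via fail)
[9] read 'b'  n4⇒n5
[10] read 'c'  n5⇒n6
[11] read 'c'  n6⇒n7
[12] read 'c'  n7⇒n8  → match P1@[8:12],P4@[10:12]
[13] read 'd'  n8⇒n12 (via fail)
[14] read 'b'  n12⇒n5 (via fail)
[15] read 'a'  n5⇒n2 (via fail)
[16] read 'b'  n2⇒n3  → match P0@[14:16]
[17] read 'b'  n3⇒n1 (via fail)
[18] read 'c'  n1⇒n9 (via fail)
[19] read 'c'  n9⇒n15

Result: [[2,0],[12,1],[12,4],[16,0]]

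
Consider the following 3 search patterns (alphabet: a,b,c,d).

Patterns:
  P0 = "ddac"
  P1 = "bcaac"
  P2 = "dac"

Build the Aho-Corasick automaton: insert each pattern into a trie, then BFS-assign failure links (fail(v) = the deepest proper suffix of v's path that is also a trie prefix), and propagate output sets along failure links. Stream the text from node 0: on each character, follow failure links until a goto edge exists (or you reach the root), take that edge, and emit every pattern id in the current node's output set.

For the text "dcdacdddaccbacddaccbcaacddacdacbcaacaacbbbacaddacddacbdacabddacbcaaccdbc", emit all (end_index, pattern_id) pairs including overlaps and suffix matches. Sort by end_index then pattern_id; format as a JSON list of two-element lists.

Build automaton:
Trie nodes:
  n0 'ε': b→5 d→1
  n1 'd': a→10 d→2
  n2 'dd': a→3
  n3 'dda': c→4
  n4 'ddac': ·  ←P0
  n5 'b': c→6
  n6 'bc': a→7
  n7 'bca': a→8
  n8 'bcaa': c→9
  n9 'bcaac': ·  ←P1
  n10 'da': c→11
  n11 'dac': ·  ←P2

Failure links (BFS by depth):
  fail(1) 'd': from fail(0)=0 chase 'd': 0 ⇒ 0;  out=∅∪out(0)=∅
  fail(5) 'b': from fail(0)=0 chase 'b': 0 ⇒ 0;  out=∅∪out(0)=∅
  fail(2) 'dd': from fail(1)=0 chase 'd': 0 ⇒ 1;  out=∅∪out(1)=∅
  fail(6) 'bc': from fail(5)=0 chase 'c': 0 ⇒ 0;  out=∅∪out(0)=∅
  fail(10) 'da': from fail(1)=0 chase 'a': 0 ⇒ 0;  out=∅∪out(0)=∅
  fail(3) 'dda': from fail(2)=1 chase 'a': 1 ⇒ 10;  out=∅∪out(10)=∅
  fail(7) 'bca': from fail(6)=0 chase 'a': 0 ⇒ 0;  out=∅∪out(0)=∅
  fail(11) 'dac': from fail(10)=0 chase 'c': 0 ⇒ 0;  out={2}∪out(0)={2}
  fail(4) 'ddac': from fail(3)=10 chase 'c': 10 ⇒ 11;  out={0}∪out(11)={0,2}
  fail(8) 'bcaa': from fail(7)=0 chase 'a': 0 ⇒ 0;  out=∅∪out(0)=∅
  fail(9) 'bcaac': from fail(8)=0 chase 'c': 0 ⇒ 0;  out={1}∪out(0)={1}

Scan:
i=0 'd': node 0→1
i=1 'c': node 1→0 ·f
i=2 'd': node 0→1
i=3 'a': node 1→10
i=4 'c': node 10→11  emit P2@[2:4]
i=5 'd': node 11→1 ·f
i=6 'd': node 1→2
i=7 'd': node 2→2 ·f
i=8 'a': node 2→3
i=9 'c': node 3→4  emit P0@[6:9],P2@[7:9]
i=10 'c': node 4→0 ·f
i=11 'b': node 0→5
i=12 'a': node 5→0 ·f
i=13 'c': node 0→0
i=14 'd': node 0→1
i=15 'd': node 1→2
i=16 'a': node 2→3
i=17 'c': node 3→4  emit P0@[14:17],P2@[15:17]
i=18 'c': node 4→0 ·f
i=19 'b': node 0→5
i=20 'c': node 5→6
i=21 'a': node 6→7
i=22 'a': node 7→8
i=23 'c': node 8→9  emit P1@[19:23]
i=24 'd': node 9→1 ·f
i=25 'd': node 1→2
i=26 'a': node 2→3
i=27 'c': node 3→4  emit P0@[24:27],P2@[25:27]
i=28 'd': node 4→1 ·f
i=29 'a': node 1→10
i=30 'c': node 10→11  emit P2@[28:30]
i=31 'b': node 11→5 ·f
i=32 'c': node 5→6
i=33 'a': node 6→7
i=34 'a': node 7→8
i=35 'c': node 8→9  emit P1@[31:35]
i=36 'a': node 9→0 ·f
i=37 'a': node 0→0
i=38 'c': node 0→0
i=39 'b': node 0→5
i=40 'b': node 5→5 ·f
i=41 'b': node 5→5 ·f
i=42 'a': node 5→0 ·f
i=43 'c': node 0→0
i=44 'a': node 0→0
i=45 'd': node 0→1
i=46 'd': node 1→2
i=47 'a': node 2→3
i=48 'c': node 3→4  emit P0@[45:48],P2@[46:48]
i=49 'd': node 4→1 ·f
i=50 'd': node 1→2
i=51 'a': node 2→3
i=52 'c': node 3→4  emit P0@[49:52],P2@[50:52]
i=53 'b': node 4→5 ·f
i=54 'd': node 5→1 ·f
i=55 'a': node 1→10
i=56 'c': node 10→11  emit P2@[54:56]
i=57 'a': node 11→0 ·f
i=58 'b': node 0→5
i=59 'd': node 5→1 ·f
i=60 'd': node 1→2
i=61 'a': node 2→3
i=62 'c': node 3→4  emit P0@[59:62],P2@[60:62]
i=63 'b': node 4→5 ·f
i=64 'c': node 5→6
i=65 'a': node 6→7
i=66 'a': node 7→8
i=67 'c': node 8→9  emit P1@[63:67]
i=68 'c': node 9→0 ·f
i=69 'd': node 0→1
i=70 'b': node 1→5 ·f
i=71 'c': node 5→6

All matches (sorted): [[4,2],[9,0],[9,2],[17,0],[17,2],[23,1],[27,0],[27,2],[30,2],[35,1],[48,0],[48,2],[52,0],[52,2],[56,2],[62,0],[62,2],[67,1]]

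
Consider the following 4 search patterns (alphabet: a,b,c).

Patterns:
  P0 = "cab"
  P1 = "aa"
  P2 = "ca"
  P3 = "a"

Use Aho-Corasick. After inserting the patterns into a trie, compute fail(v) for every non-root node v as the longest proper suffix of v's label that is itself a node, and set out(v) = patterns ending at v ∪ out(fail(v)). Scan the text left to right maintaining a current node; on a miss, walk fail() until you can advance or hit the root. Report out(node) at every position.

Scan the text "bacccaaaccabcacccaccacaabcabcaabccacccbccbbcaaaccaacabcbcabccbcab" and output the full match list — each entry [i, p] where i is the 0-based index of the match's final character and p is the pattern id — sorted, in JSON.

Construct AC machine:
Trie (insert patterns):
  0='ε' goto a→4 c→1
  1='c' goto a→2
  2='ca' goto b→3  ←P2
  3='cab' goto ·  ←P0
  4='a' goto a→5  ←P3
  5='aa' goto ·  ←P1

BFS fail/out derivation:
  n1('c'): parent n0 fail=0; on 'c' 0 → fail=0;  out ∅∪∅=∅
  n4('a'): parent n0 fail=0; on 'a' 0 → fail=0;  out {3}∪∅={3}
  n2('ca'): parent n1 fail=0; on 'a' 0 → fail=4;  out {2}∪{3}={2,3}
  n5('aa'): parent n4 fail=0; on 'a' 0 → fail=4;  out {1}∪{3}={1,3}
  n3('cab'): parent n2 fail=4; on 'b' 4→0 → fail=0;  out {0}∪∅={0}

Text stream:
i=0 'b': node 0→0
i=1 'a': node 0→4  → match P3@[1:1]
i=2 'c': node 4→1 (fail-walked)
i=3 'c': node 1→1 (fail-walked)
i=4 'c': node 1→1 (fail-walked)
i=5 'a': node 1→2  → match P2@[4:5],P3@[5:5]
i=6 'a': node 2→5 (fail-walked)  → match P1@[5:6],P3@[6:6]
i=7 'a': node 5→5 (fail-walked)  → match P1@[6:7],P3@[7:7]
i=8 'c': node 5→1 (fail-walked)
i=9 'c': node 1→1 (fail-walked)
i=10 'a': node 1→2  → match P2@[9:10],P3@[10:10]
i=11 'b': node 2→3  → match P0@[9:11]
i=12 'c': node 3→1 (fail-walked)
i=13 'a': node 1→2  → match P2@[12:13],P3@[13:13]
i=14 'c': node 2→1 (fail-walked)
i=15 'c': node 1→1 (fail-walked)
i=16 'c': node 1→1 (fail-walked)
i=17 'a': node 1→2  → match P2@[16:17],P3@[17:17]
i=18 'c': node 2→1 (fail-walked)
i=19 'c': node 1→1 (fail-walked)
i=20 'a': node 1→2  → match P2@[19:20],P3@[20:20]
i=21 'c': node 2→1 (fail-walked)
i=22 'a': node 1→2  → match P2@[21:22],P3@[22:22]
i=23 'a': node 2→5 (fail-walked)  → match P1@[22:23],P3@[23:23]
i=24 'b': node 5→0 (fail-walked)
i=25 'c': node 0→1
i=26 'a': node 1→2  → match P2@[25:26],P3@[26:26]
i=27 'b': node 2→3  → match P0@[25:27]
i=28 'c': node 3→1 (fail-walked)
i=29 'a': node 1→2  → match P2@[28:29],P3@[29:29]
i=30 'a': node 2→5 (fail-walked)  → match P1@[29:30],P3@[30:30]
i=31 'b': node 5→0 (fail-walked)
i=32 'c': node 0→1
i=33 'c': node 1→1 (fail-walked)
i=34 'a': node 1→2  → match P2@[33:34],P3@[34:34]
i=35 'c': node 2→1 (fail-walked)
i=36 'c': node 1→1 (fail-walked)
i=37 'c': node 1→1 (fail-walked)
i=38 'b': node 1→0 (fail-walked)
i=39 'c': node 0→1
i=40 'c': node 1→1 (fail-walked)
i=41 'b': node 1→0 (fail-walked)
i=42 'b': node 0→0
i=43 'c': node 0→1
i=44 'a': node 1→2  → match P2@[43:44],P3@[44:44]
i=45 'a': node 2→5 (fail-walked)  → match P1@[44:45],P3@[45:45]
i=46 'a': node 5→5 (fail-walked)  → match P1@[45:46],P3@[46:46]
i=47 'c': node 5→1 (fail-walked)
i=48 'c': node 1→1 (fail-walked)
i=49 'a': node 1→2  → match P2@[48:49],P3@[49:49]
i=50 'a': node 2→5 (fail-walked)  → match P1@[49:50],P3@[50:50]
i=51 'c': node 5→1 (fail-walked)
i=52 'a': node 1→2  → match P2@[51:52],P3@[52:52]
i=53 'b': node 2→3  → match P0@[51:53]
i=54 'c': node 3→1 (fail-walked)
i=55 'b': node 1→0 (fail-walked)
i=56 'c': node 0→1
i=57 'a': node 1→2  → match P2@[56:57],P3@[57:57]
i=58 'b': node 2→3  → match P0@[56:58]
i=59 'c': node 3→1 (fail-walked)
i=60 'c': node 1→1 (fail-walked)
i=61 'b': node 1→0 (fail-walked)
i=62 'c': node 0→1
i=63 'a': node 1→2  → match P2@[62:63],P3@[63:63]
i=64 'b': node 2→3  → match P0@[62:64]

Result: [[1,3],[5,2],[5,3],[6,1],[6,3],[7,1],[7,3],[10,2],[10,3],[11,0],[13,2],[13,3],[17,2],[17,3],[20,2],[20,3],[22,2],[22,3],[23,1],[23,3],[26,2],[26,3],[27,0],[29,2],[29,3],[30,1],[30,3],[34,2],[34,3],[44,2],[44,3],[45,1],[45,3],[46,1],[46,3],[49,2],[49,3],[50,1],[50,3],[52,2],[52,3],[53,0],[57,2],[57,3],[58,0],[63,2],[63,3],[64,0]]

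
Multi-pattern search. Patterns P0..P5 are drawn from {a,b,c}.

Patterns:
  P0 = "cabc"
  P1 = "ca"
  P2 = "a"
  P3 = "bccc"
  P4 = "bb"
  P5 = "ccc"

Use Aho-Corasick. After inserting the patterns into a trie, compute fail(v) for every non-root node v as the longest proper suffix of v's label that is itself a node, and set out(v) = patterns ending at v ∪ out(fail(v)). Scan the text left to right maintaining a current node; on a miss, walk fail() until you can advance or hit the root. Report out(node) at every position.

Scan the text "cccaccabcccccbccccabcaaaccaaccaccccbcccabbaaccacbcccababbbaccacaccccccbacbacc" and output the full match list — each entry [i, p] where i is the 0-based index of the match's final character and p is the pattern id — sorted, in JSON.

Build automaton:
Trie nodes:
  0='ε' goto a→5 b→6 c→1
  1='c' goto a→2 c→11
  2='ca' goto b→3  ←P1
  3='cab' goto c→4
  4='cabc' goto ·  ←P0
  5='a' goto ·  ←P2
  6='b' goto b→10 c→7
  7='bc' goto c→8
  8='bcc' goto c→9
  9='bccc' goto ·  ←P3
  10='bb' goto ·  ←P4
  11='cc' goto c→12
  12='ccc' goto ·  ←P5

Failure links (BFS by depth):
  fail(1) 'c': from fail(0)=0 chase 'c': 0 ⇒ 0;  out=∅∪out(0)=∅
  fail(5) 'a': from fail(0)=0 chase 'a': 0 ⇒ 0;  out={2}∪out(0)={2}
  fail(6) 'b': from fail(0)=0 chase 'b': 0 ⇒ 0;  out=∅∪out(0)=∅
  fail(2) 'ca': from fail(1)=0 chase 'a': 0 ⇒ 5;  out={1}∪out(5)={1,2}
  fail(7) 'bc': from fail(6)=0 chase 'c': 0 ⇒ 1;  out=∅∪out(1)=∅
  fail(10) 'bb': from fail(6)=0 chase 'b': 0 ⇒ 6;  out={4}∪out(6)={4}
  fail(11) 'cc': from fail(1)=0 chase 'c': 0 ⇒ 1;  out=∅∪out(1)=∅
  fail(3) 'cab': from fail(2)=5 chase 'b': 5→0 ⇒ 6;  out=∅∪out(6)=∅
  fail(8) 'bcc': from fail(7)=1 chase 'c': 1 ⇒ 11;  out=∅∪out(11)=∅
  fail(12) 'ccc': from fail(11)=1 chase 'c': 1 ⇒ 11;  out={5}∪out(11)={5}
  fail(4) 'cabc': from fail(3)=6 chase 'c': 6 ⇒ 7;  out={0}∪out(7)={0}
  fail(9) 'bccc': from fail(8)=11 chase 'c': 11 ⇒ 12;  out={3}∪out(12)={3,5}

Run:
i=0 'c': node 0→1
i=1 'c': node 1→11
i=2 'c': node 11→12  emit P5@[0:2]
i=3 'a': node 12→2 ·f  emit P1@[2:3],P2@[3:3]
i=4 'c': node 2→1 ·f
i=5 'c': node 1→11
i=6 'a': node 11→2 ·f  emit P1@[5:6],P2@[6:6]
i=7 'b': node 2→3
i=8 'c': node 3→4  emit P0@[5:8]
i=9 'c': node 4→8 ·f
i=10 'c': node 8→9  emit P3@[7:10],P5@[8:10]
i=11 'c': node 9→12 ·f  emit P5@[9:11]
i=12 'c': node 12→12 ·f  emit P5@[10:12]
i=13 'b': node 12→6 ·f
i=14 'c': node 6→7
i=15 'c': node 7→8
i=16 'c': node 8→9  emit P3@[13:16],P5@[14:16]
i=17 'c': node 9→12 ·f  emit P5@[15:17]
i=18 'a': node 12→2 ·f  emit P1@[17:18],P2@[18:18]
i=19 'b': node 2→3
i=20 'c': node 3→4  emit P0@[17:20]
i=21 'a': node 4→2 ·f  emit P1@[20:21],P2@[21:21]
i=22 'a': node 2→5 ·f  emit P2@[22:22]
i=23 'a': node 5→5 ·f  emit P2@[23:23]
i=24 'c': node 5→1 ·f
i=25 'c': node 1→11
i=26 'a': node 11→2 ·f  emit P1@[25:26],P2@[26:26]
i=27 'a': node 2→5 ·f  emit P2@[27:27]
i=28 'c': node 5→1 ·f
i=29 'c': node 1→11
i=30 'a': node 11→2 ·f  emit P1@[29:30],P2@[30:30]
i=31 'c': node 2→1 ·f
i=32 'c': node 1→11
i=33 'c': node 11→12  emit P5@[31:33]
i=34 'c': node 12→12 ·f  emit P5@[32:34]
i=35 'b': node 12→6 ·f
i=36 'c': node 6→7
i=37 'c': node 7→8
i=38 'c': node 8→9  emit P3@[35:38],P5@[36:38]
i=39 'a': node 9→2 ·f  emit P1@[38:39],P2@[39:39]
i=40 'b': node 2→3
i=41 'b': node 3→10 ·f  emit P4@[40:41]
i=42 'a': node 10→5 ·f  emit P2@[42:42]
i=43 'a': node 5→5 ·f  emit P2@[43:43]
i=44 'c': node 5→1 ·f
i=45 'c': node 1→11
i=46 'a': node 11→2 ·f  emit P1@[45:46],P2@[46:46]
i=47 'c': node 2→1 ·f
i=48 'b': node 1→6 ·f
i=49 'c': node 6→7
i=50 'c': node 7→8
i=51 'c': node 8→9  emit P3@[48:51],P5@[49:51]
i=52 'a': node 9→2 ·f  emit P1@[51:52],P2@[52:52]
i=53 'b': node 2→3
i=54 'a': node 3→5 ·f  emit P2@[54:54]
i=55 'b': node 5→6 ·f
i=56 'b': node 6→10  emit P4@[55:56]
i=57 'b': node 10→10 ·f  emit P4@[56:57]
i=58 'a': node 10→5 ·f  emit P2@[58:58]
i=59 'c': node 5→1 ·f
i=60 'c': node 1→11
i=61 'a': node 11→2 ·f  emit P1@[60:61],P2@[61:61]
i=62 'c': node 2→1 ·f
i=63 'a': node 1→2  emit P1@[62:63],P2@[63:63]
i=64 'c': node 2→1 ·f
i=65 'c': node 1→11
i=66 'c': node 11→12  emit P5@[64:66]
i=67 'c': node 12→12 ·f  emit P5@[65:67]
i=68 'c': node 12→12 ·f  emit P5@[66:68]
i=69 'c': node 12→12 ·f  emit P5@[67:69]
i=70 'b': node 12→6 ·f
i=71 'a': node 6→5 ·f  emit P2@[71:71]
i=72 'c': node 5→1 ·f
i=73 'b': node 1→6 ·f
i=74 'a': node 6→5 ·f  emit P2@[74:74]
i=75 'c': node 5→1 ·f
i=76 'c': node 1→11

Matches: [[2,5],[3,1],[3,2],[6,1],[6,2],[8,0],[10,3],[10,5],[11,5],[12,5],[16,3],[16,5],[17,5],[18,1],[18,2],[20,0],[21,1],[21,2],[22,2],[23,2],[26,1],[26,2],[27,2],[30,1],[30,2],[33,5],[34,5],[38,3],[38,5],[39,1],[39,2],[41,4],[42,2],[43,2],[46,1],[46,2],[51,3],[51,5],[52,1],[52,2],[54,2],[56,4],[57,4],[58,2],[61,1],[61,2],[63,1],[63,2],[66,5],[67,5],[68,5],[69,5],[71,2],[74,2]]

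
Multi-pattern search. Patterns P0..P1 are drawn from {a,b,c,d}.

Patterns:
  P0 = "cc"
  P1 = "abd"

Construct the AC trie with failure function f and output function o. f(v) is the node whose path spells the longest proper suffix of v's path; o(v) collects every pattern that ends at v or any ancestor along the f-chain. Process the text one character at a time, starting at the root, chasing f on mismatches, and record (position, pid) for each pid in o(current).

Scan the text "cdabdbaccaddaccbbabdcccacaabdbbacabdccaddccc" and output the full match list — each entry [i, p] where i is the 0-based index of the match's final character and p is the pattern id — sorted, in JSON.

Build:
Trie (insert patterns):
  n0 'ε': a→3 c→1
  n1 'c': c→2
  n2 'cc': ·  [P0 ends]
  n3 'a': b→4
  n4 'ab': d→5
  n5 'abd': ·  [P1 ends]

Failure links (BFS by depth):
  n1('c'): parent n0 fail=0; on 'c' 0 → fail=0;  out ∅∪∅=∅
  n3('a'): parent n0 fail=0; on 'a' 0 → fail=0;  out ∅∪∅=∅
  n2('cc'): parent n1 fail=0; on 'c' 0 → fail=1;  out {0}∪∅={0}
  n4('ab'): parent n3 fail=0; on 'b' 0 → fail=0;  out ∅∪∅=∅
  n5('abd'): parent n4 fail=0; on 'd' 0 → fail=0;  out {1}∪∅={1}

Text stream:
i=0 'c': node 0→1
i=1 'd': node 1→0 ·f
i=2 'a': node 0→3
i=3 'b': node 3→4
i=4 'd': node 4→5  → match P1@[2:4]
i=5 'b': node 5→0 ·f
i=6 'a': node 0→3
i=7 'c': node 3→1 ·f
i=8 'c': node 1→2  → match P0@[7:8]
i=9 'a': node 2→3 ·f
i=10 'd': node 3→0 ·f
i=11 'd': node 0→0
i=12 'a': node 0→3
i=13 'c': node 3→1 ·f
i=14 'c': node 1→2  → match P0@[13:14]
i=15 'b': node 2→0 ·f
i=16 'b': node 0→0
i=17 'a': node 0→3
i=18 'b': node 3→4
i=19 'd': node 4→5  → match P1@[17:19]
i=20 'c': node 5→1 ·f
i=21 'c': node 1→2  → match P0@[20:21]
i=22 'c': node 2→2 ·f  → match P0@[21:22]
i=23 'a': node 2→3 ·f
i=24 'c': node 3→1 ·f
i=25 'a': node 1→3 ·f
i=26 'a': node 3→3 ·f
i=27 'b': node 3→4
i=28 'd': node 4→5  → match P1@[26:28]
i=29 'b': node 5→0 ·f
i=30 'b': node 0→0
i=31 'a': node 0→3
i=32 'c': node 3→1 ·f
i=33 'a': node 1→3 ·f
i=34 'b': node 3→4
i=35 'd': node 4→5  → match P1@[33:35]
i=36 'c': node 5→1 ·f
i=37 'c': node 1→2  → match P0@[36:37]
i=38 'a': node 2→3 ·f
i=39 'd': node 3→0 ·f
i=40 'd': node 0→0
i=41 'c': node 0→1
i=42 'c': node 1→2  → match P0@[41:42]
i=43 'c': node 2→2 ·f  → match P0@[42:43]

All matches (sorted): [[4,1],[8,0],[14,0],[19,1],[21,0],[22,0],[28,1],[35,1],[37,0],[42,0],[43,0]]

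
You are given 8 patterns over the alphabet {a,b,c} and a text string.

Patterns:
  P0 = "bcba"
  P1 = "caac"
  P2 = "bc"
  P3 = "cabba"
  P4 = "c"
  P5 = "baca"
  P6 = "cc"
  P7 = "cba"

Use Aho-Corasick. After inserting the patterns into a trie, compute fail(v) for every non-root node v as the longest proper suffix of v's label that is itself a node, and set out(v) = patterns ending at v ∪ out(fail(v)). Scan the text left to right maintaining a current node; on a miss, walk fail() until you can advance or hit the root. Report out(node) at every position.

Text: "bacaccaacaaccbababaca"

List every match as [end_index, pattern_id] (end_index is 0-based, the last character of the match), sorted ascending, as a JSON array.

Construct AC machine:
Trie (insert patterns):
  0='ε' goto b→1 c→5
  1='b' goto a→12 c→2
  2='bc' goto b→3  ←P2
  3='bcb' goto a→4
  4='bcba' goto ·  ←P0
  5='c' goto a→6 b→16 c→15  ←P4
  6='ca' goto a→7 b→9
  7='caa' goto c→8
  8='caac' goto ·  ←P1
  9='cab' goto b→10
  10='cabb' goto a→11
  11='cabba' goto ·  ←P3
  12='ba' goto c→13
  13='bac' goto a→14
  14='baca' goto ·  ←P5
  15='cc' goto ·  ←P6
  16='cb' goto a→17
  17='cba' goto ·  ←P7

BFS fail/out derivation:
  fail(1) 'b': from fail(0)=0 chase 'b': 0 ⇒ 0;  out=∅∪out(0)=∅
  fail(5) 'c': from fail(0)=0 chase 'c': 0 ⇒ 0;  out={4}∪out(0)={4}
  fail(2) 'bc': from fail(1)=0 chase 'c': 0 ⇒ 5;  out={2}∪out(5)={2,4}
  fail(6) 'ca': from fail(5)=0 chase 'a': 0 ⇒ 0;  out=∅∪out(0)=∅
  fail(12) 'ba': from fail(1)=0 chase 'a': 0 ⇒ 0;  out=∅∪out(0)=∅
  fail(15) 'cc': from fail(5)=0 chase 'c': 0 ⇒ 5;  out={6}∪out(5)={4,6}
  fail(16) 'cb': from fail(5)=0 chase 'b': 0 ⇒ 1;  out=∅∪out(1)=∅
  fail(3) 'bcb': from fail(2)=5 chase 'b': 5 ⇒ 16;  out=∅∪out(16)=∅
  fail(7) 'caa': from fail(6)=0 chase 'a': 0 ⇒ 0;  out=∅∪out(0)=∅
  fail(9) 'cab': from fail(6)=0 chase 'b': 0 ⇒ 1;  out=∅∪out(1)=∅
  fail(13) 'bac': from fail(12)=0 chase 'c': 0 ⇒ 5;  out=∅∪out(5)={4}
  fail(17) 'cba': from fail(16)=1 chase 'a': 1 ⇒ 12;  out={7}∪out(12)={7}
  fail(4) 'bcba': from fail(3)=16 chase 'a': 16 ⇒ 17;  out={0}∪out(17)={0,7}
  fail(8) 'caac': from fail(7)=0 chase 'c': 0 ⇒ 5;  out={1}∪out(5)={1,4}
  fail(10) 'cabb': from fail(9)=1 chase 'b': 1→0 ⇒ 1;  out=∅∪out(1)=∅
  fail(14) 'baca': from fail(13)=5 chase 'a': 5 ⇒ 6;  out={5}∪out(6)={5}
  fail(11) 'cabba': from fail(10)=1 chase 'a': 1 ⇒ 12;  out={3}∪out(12)={3}

Run:
i=0 'b': node 0→1
i=1 'a': node 1→12
i=2 'c': node 12→13  emit P4@[2:2]
i=3 'a': node 13→14  emit P5@[0:3]
i=4 'c': node 14→5 ·f  emit P4@[4:4]
i=5 'c': node 5→15  emit P4@[5:5],P6@[4:5]
i=6 'a': node 15→6 ·f
i=7 'a': node 6→7
i=8 'c': node 7→8  emit P1@[5:8],P4@[8:8]
i=9 'a': node 8→6 ·f
i=10 'a': node 6→7
i=11 'c': node 7→8  emit P1@[8:11],P4@[11:11]
i=12 'c': node 8→15 ·f  emit P4@[12:12],P6@[11:12]
i=13 'b': node 15→16 ·f
i=14 'a': node 16→17  emit P7@[12:14]
i=15 'b': node 17→1 ·f
i=16 'a': node 1→12
i=17 'b': node 12→1 ·f
i=18 'a': node 1→12
i=19 'c': node 12→13  emit P4@[19:19]
i=20 'a': node 13→14  emit P5@[17:20]

Matches: [[2,4],[3,5],[4,4],[5,4],[5,6],[8,1],[8,4],[11,1],[11,4],[12,4],[12,6],[14,7],[19,4],[20,5]]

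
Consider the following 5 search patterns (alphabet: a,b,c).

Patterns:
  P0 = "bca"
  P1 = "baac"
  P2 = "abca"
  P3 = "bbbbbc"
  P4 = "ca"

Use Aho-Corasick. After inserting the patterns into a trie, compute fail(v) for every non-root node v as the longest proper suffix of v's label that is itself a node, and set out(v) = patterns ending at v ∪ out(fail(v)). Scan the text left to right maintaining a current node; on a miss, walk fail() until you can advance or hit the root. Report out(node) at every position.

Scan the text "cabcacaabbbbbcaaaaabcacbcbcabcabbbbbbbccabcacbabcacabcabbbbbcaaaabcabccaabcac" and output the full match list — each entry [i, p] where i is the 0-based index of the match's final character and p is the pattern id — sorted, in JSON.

Build:
Trie (insert patterns):
  0='ε' goto a→7 b→1 c→16
  1='b' goto a→4 b→11 c→2
  2='bc' goto a→3
  3='bca' goto ·  [P0 ends]
  4='ba' goto a→5
  5='baa' goto c→6
  6='baac' goto ·  [P1 ends]
  7='a' goto b→8
  8='ab' goto c→9
  9='abc' goto a→10
  10='abca' goto ·  [P2 ends]
  11='bb' goto b→12
  12='bbb' goto b→13
  13='bbbb' goto b→14
  14='bbbbb' goto c→15
  15='bbbbbc' goto ·  [P3 ends]
  16='c' goto a→17
  17='ca' goto ·  [P4 ends]

BFS fail/out derivation:
  n1('b'): parent n0 fail=0; on 'b' 0 → fail=0;  out ∅∪∅=∅
  n7('a'): parent n0 fail=0; on 'a' 0 → fail=0;  out ∅∪∅=∅
  n16('c'): parent n0 fail=0; on 'c' 0 → fail=0;  out ∅∪∅=∅
  n2('bc'): parent n1 fail=0; on 'c' 0 → fail=16;  out ∅∪∅=∅
  n4('ba'): parent n1 fail=0; on 'a' 0 → fail=7;  out ∅∪∅=∅
  n8('ab'): parent n7 fail=0; on 'b' 0 → fail=1;  out ∅∪∅=∅
  n11('bb'): parent n1 fail=0; on 'b' 0 → fail=1;  out ∅∪∅=∅
  n17('ca'): parent n16 fail=0; on 'a' 0 → fail=7;  out {4}∪∅={4}
  n3('bca'): parent n2 fail=16; on 'a' 16 → fail=17;  out {0}∪{4}={0,4}
  n5('baa'): parent n4 fail=7; on 'a' 7→0 → fail=7;  out ∅∪∅=∅
  n9('abc'): parent n8 fail=1; on 'c' 1 → fail=2;  out ∅∪∅=∅
  n12('bbb'): parent n11 fail=1; on 'b' 1 → fail=11;  out ∅∪∅=∅
  n6('baac'): parent n5 fail=7; on 'c' 7→0 → fail=16;  out {1}∪∅={1}
  n10('abca'): parent n9 fail=2; on 'a' 2 → fail=3;  out {2}∪{0,4}={0,2,4}
  n13('bbbb'): parent n12 fail=11; on 'b' 11 → fail=12;  out ∅∪∅=∅
  n14('bbbbb'): parent n13 fail=12; on 'b' 12 → fail=13;  out ∅∪∅=∅
  n15('bbbbbc'): parent n14 fail=13; on 'c' 13→12→11→1 → fail=2;  out {3}∪∅={3}

Run:
[0] read 'c'  n0⇒n16
[1] read 'a'  n16⇒n17  emit P4@[0:1]
[2] read 'b'  n17⇒n8 (fail-walked)
[3] read 'c'  n8⇒n9
[4] read 'a'  n9⇒n10  emit P0@[2:4],P2@[1:4],P4@[3:4]
[5] read 'c'  n10⇒n16 (fail-walked)
[6] read 'a'  n16⇒n17  emit P4@[5:6]
[7] read 'a'  n17⇒n7 (fail-walked)
[8] read 'b'  n7⇒n8
[9] read 'b'  n8⇒n11 (fail-walked)
[10] read 'b'  n11⇒n12
[11] read 'b'  n12⇒n13
[12] read 'b'  n13⇒n14
[13] read 'c'  n14⇒n15  emit P3@[8:13]
[14] read 'a'  n15⇒n3 (fail-walked)  emit P0@[12:14],P4@[13:14]
[15] read 'a'  n3⇒n7 (fail-walked)
[16] read 'a'  n7⇒n7 (fail-walked)
[17] read 'a'  n7⇒n7 (fail-walked)
[18] read 'a'  n7⇒n7 (fail-walked)
[19] read 'b'  n7⇒n8
[20] read 'c'  n8⇒n9
[21] read 'a'  n9⇒n10  emit P0@[19:21],P2@[18:21],P4@[20:21]
[22] read 'c'  n10⇒n16 (fail-walked)
[23] read 'b'  n16⇒n1 (fail-walked)
[24] read 'c'  n1⇒n2
[25] read 'b'  n2⇒n1 (fail-walked)
[26] read 'c'  n1⇒n2
[27] read 'a'  n2⇒n3  emit P0@[25:27],P4@[26:27]
[28] read 'b'  n3⇒n8 (fail-walked)
[29] read 'c'  n8⇒n9
[30] read 'a'  n9⇒n10  emit P0@[28:30],P2@[27:30],P4@[29:30]
[31] read 'b'  n10⇒n8 (fail-walked)
[32] read 'b'  n8⇒n11 (fail-walked)
[33] read 'b'  n11⇒n12
[34] read 'b'  n12⇒n13
[35] read 'b'  n13⇒n14
[36] read 'b'  n14⇒n14 (fail-walked)
[37] read 'b'  n14⇒n14 (fail-walked)
[38] read 'c'  n14⇒n15  emit P3@[33:38]
[39] read 'c'  n15⇒n16 (fail-walked)
[40] read 'a'  n16⇒n17  emit P4@[39:40]
[41] read 'b'  n17⇒n8 (fail-walked)
[42] read 'c'  n8⇒n9
[43] read 'a'  n9⇒n10  emit P0@[41:43],P2@[40:43],P4@[42:43]
[44] read 'c'  n10⇒n16 (fail-walked)
[45] read 'b'  n16⇒n1 (fail-walked)
[46] read 'a'  n1⇒n4
[47] read 'b'  n4⇒n8 (fail-walked)
[48] read 'c'  n8⇒n9
[49] read 'a'  n9⇒n10  emit P0@[47:49],P2@[46:49],P4@[48:49]
[50] read 'c'  n10⇒n16 (fail-walked)
[51] read 'a'  n16⇒n17  emit P4@[50:51]
[52] read 'b'  n17⇒n8 (fail-walked)
[53] read 'c'  n8⇒n9
[54] read 'a'  n9⇒n10  emit P0@[52:54],P2@[51:54],P4@[53:54]
[55] read 'b'  n10⇒n8 (fail-walked)
[56] read 'b'  n8⇒n11 (fail-walked)
[57] read 'b'  n11⇒n12
[58] read 'b'  n12⇒n13
[59] read 'b'  n13⇒n14
[60] read 'c'  n14⇒n15  emit P3@[55:60]
[61] read 'a'  n15⇒n3 (fail-walked)  emit P0@[59:61],P4@[60:61]
[62] read 'a'  n3⇒n7 (fail-walked)
[63] read 'a'  n7⇒n7 (fail-walked)
[64] read 'a'  n7⇒n7 (fail-walked)
[65] read 'b'  n7⇒n8
[66] read 'c'  n8⇒n9
[67] read 'a'  n9⇒n10  emit P0@[65:67],P2@[64:67],P4@[66:67]
[68] read 'b'  n10⇒n8 (fail-walked)
[69] read 'c'  n8⇒n9
[70] read 'c'  n9⇒n16 (fail-walked)
[71] read 'a'  n16⇒n17  emit P4@[70:71]
[72] read 'a'  n17⇒n7 (fail-walked)
[73] read 'b'  n7⇒n8
[74] read 'c'  n8⇒n9
[75] read 'a'  n9⇒n10  emit P0@[73:75],P2@[72:75],P4@[74:75]
[76] read 'c'  n10⇒n16 (fail-walked)

All matches (sorted): [[1,4],[4,0],[4,2],[4,4],[6,4],[13,3],[14,0],[14,4],[21,0],[21,2],[21,4],[27,0],[27,4],[30,0],[30,2],[30,4],[38,3],[40,4],[43,0],[43,2],[43,4],[49,0],[49,2],[49,4],[51,4],[54,0],[54,2],[54,4],[60,3],[61,0],[61,4],[67,0],[67,2],[67,4],[71,4],[75,0],[75,2],[75,4]]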